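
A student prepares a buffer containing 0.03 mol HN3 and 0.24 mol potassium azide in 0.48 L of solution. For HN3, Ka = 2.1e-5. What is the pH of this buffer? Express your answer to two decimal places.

pH = 5.58

pKa = −log(2.1 × 10^-5) = 4.678
Using pH = pKa + log([base]/[acid]) with [base]/[acid] = 0.24/0.03:
pH = 4.678 + (+0.903) = 5.58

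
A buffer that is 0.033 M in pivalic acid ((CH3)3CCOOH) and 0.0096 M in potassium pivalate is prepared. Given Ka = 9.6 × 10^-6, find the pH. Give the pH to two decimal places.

pH = 4.48

pKa = −log(9.6 × 10^-6) = 5.018
pH = pKa + log([A⁻]/[HA]) = 5.018 + log(0.0096/0.033)
pH = 5.018 + (-0.536) = 4.48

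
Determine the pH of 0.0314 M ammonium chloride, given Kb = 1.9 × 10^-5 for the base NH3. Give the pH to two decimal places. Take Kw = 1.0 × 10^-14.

pH = 5.39

NH4+ is the conjugate acid of the weak base NH3.
Ka = Kw/Kb = 1.0×10^-14 / 1.9 × 10^-5 = 5.26 × 10^-10
Ka = [H+]²/(0.0314 − [H+]) = 5.26 × 10^-10
Since Ka ≪ C₀, [H+] ≈ √(Ka·C₀) = 4.06 × 10^-6 M.
Check: 0.013% ionized — well under 5%, approximation valid.
pH = −log[H+] = −log(4.06 × 10^-6) = 5.39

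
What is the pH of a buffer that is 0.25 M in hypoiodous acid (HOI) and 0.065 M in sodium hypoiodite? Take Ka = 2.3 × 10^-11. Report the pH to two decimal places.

pH = 10.05

pKa = −log(2.3 × 10^-11) = 10.638
Using pH = pKa + log([base]/[acid]) with [base]/[acid] = 0.065/0.25:
pH = 10.638 + (-0.585) = 10.05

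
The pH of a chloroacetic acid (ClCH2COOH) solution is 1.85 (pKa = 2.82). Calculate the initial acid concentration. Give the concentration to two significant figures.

[H+] = 10^(-1.85) = 1.41 × 10^-2 M = x
Ka = 10^(−2.82) = 1.51 × 10^-3
Ka = x²/(C₀ − x) ⇒ C₀ = x + x²/Ka
C₀ = 1.41 × 10^-2 + (1.41 × 10^-2)²/(1.51 × 10^-3) = 1.46 × 10^-1 M

C₀ = 1.5 × 10^-1 M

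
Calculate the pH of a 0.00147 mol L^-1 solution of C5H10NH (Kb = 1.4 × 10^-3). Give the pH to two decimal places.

C5H10NH + H2O ⇌ C5H10NH2+ + OH-
From the ICE table, Kb = x²/(0.00147 − x) = 1.4 × 10^-3.
x is not negligible relative to C₀; solve x² + 0.0014·x − 2.06e-06 = 0.
x = [−0.0014 + √(0.0014² + 8.23e-06)]/2 = 8.96 × 10^-4 M
pOH = 3.05, so pH = 14.00 − pOH = 10.95

pH = 10.95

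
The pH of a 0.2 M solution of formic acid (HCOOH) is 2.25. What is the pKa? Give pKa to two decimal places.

pKa = 3.79

[H+] = 10^(-2.25) = 5.62 × 10^-3 M
At equilibrium [HA] = 0.2 − 5.62 × 10^-3 = 1.94 × 10^-1 M
Ka = [H+][A-]/[HA] = (5.62 × 10^-3)² / 1.94 × 10^-1 = 1.63 × 10^-4
pKa = -log(1.63 × 10^-4) = 3.79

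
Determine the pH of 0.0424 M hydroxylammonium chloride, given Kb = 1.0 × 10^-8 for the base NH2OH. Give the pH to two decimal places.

NH3OH+ is the conjugate acid of the weak base NH2OH.
Ka = Kw/Kb = 1.0×10^-14 / 1.0 × 10^-8 = 1.00 × 10^-6
From the ICE table, Ka = x²/(0.0424 − x) = 1.00 × 10^-6.
Assume x ≪ 0.0424: x ≈ √(1.00 × 10^-6 × 0.0424) = 2.06 × 10^-4 M
pH = −log[H+] = −log(2.06 × 10^-4) = 3.69

pH = 3.69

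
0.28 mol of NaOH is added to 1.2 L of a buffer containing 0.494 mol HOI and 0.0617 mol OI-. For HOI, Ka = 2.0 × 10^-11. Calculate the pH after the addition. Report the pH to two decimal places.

pH = 10.90

OH- converts HOI to OI-: HOI → 0.214 mol, OI- → 0.342 mol.
pKa = −log(2.0 × 10^-11) = 10.699
pH = pKa + log([A⁻]/[HA]) = 10.699 + log(0.342/0.214) = 10.699 +0.204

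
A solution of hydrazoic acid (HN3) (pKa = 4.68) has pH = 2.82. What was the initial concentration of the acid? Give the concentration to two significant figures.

C₀ = 1.1 × 10^-1 M

[H+] = 10^(-2.82) = 1.51 × 10^-3 M = x
Ka = 10^(−4.68) = 2.09 × 10^-5
Ka = x²/(C₀ − x) ⇒ C₀ = x + x²/Ka
C₀ = 1.51 × 10^-3 + (1.51 × 10^-3)²/(2.09 × 10^-5) = 1.11 × 10^-1 M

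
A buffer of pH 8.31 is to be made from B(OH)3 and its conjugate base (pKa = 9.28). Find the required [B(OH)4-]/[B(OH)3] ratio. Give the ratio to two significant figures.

ratio = 0.11

pH = pKa + log(r) ⇒ log(r) = 8.31 − 9.28 = -0.97
r = [B(OH)4-]/[B(OH)3] = 10^(-0.97) = 0.107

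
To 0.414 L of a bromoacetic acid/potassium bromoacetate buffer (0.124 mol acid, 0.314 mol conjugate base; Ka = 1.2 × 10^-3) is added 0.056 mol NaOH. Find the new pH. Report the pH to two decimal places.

pH = 3.66

After neutralization: n(BrCH2COOH) = 0.068 mol, n(BrCH2COO-) = 0.37 mol.
pKa = −log(1.2 × 10^-3) = 2.921
pH = pKa + log([A⁻]/[HA]) = 2.921 + log(0.37/0.068) = 2.921 +0.736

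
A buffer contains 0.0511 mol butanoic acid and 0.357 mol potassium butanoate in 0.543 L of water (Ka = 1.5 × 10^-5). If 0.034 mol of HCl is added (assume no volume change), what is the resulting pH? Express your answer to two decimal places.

Added H+ converts CH3(CH2)2COO- to CH3(CH2)2COOH: CH3(CH2)2COOH → 0.0851 mol, CH3(CH2)2COO- → 0.323 mol.
pKa = −log(1.5 × 10^-5) = 4.824
Henderson–Hasselbalch with mole ratio 0.323/0.0851: pH = 4.824 + (+0.579)

pH = 5.40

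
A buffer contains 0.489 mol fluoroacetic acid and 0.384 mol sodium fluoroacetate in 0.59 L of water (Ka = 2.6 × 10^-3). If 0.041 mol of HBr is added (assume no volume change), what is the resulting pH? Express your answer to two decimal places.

pH = 2.40

After neutralization: n(FCH2COOH) = 0.53 mol, n(FCH2COO-) = 0.343 mol.
pKa = −log(2.6 × 10^-3) = 2.585
pH = pKa + log(n_FCH2COO-/n_FCH2COOH) = 2.585 + log(0.343/0.53) = 2.585 + (-0.189)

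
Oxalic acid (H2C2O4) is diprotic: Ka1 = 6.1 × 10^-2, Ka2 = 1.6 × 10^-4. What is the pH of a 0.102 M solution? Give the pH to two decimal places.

Ka1 ≫ Ka2, so treat the first dissociation as the only significant source of H+.
Ka1 = x²/(0.102 − x) = 6.1 × 10^-2
Solving the quadratic: x = (−Ka1 + √(Ka1² + 4·Ka1·C₀))/2 = 5.41 × 10^-2 M
pH = −log(5.41 × 10^-2) = 1.27

pH = 1.27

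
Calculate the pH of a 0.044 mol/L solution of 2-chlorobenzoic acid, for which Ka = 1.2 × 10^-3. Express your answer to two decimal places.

pH = 2.17

ClC6H4COOH ⇌ ClC6H4COO- + H+
From the ICE table, Ka = [H+]²/(0.044 − [H+]) = 1.2 × 10^-3.
[H+] is not negligible relative to C₀; solve [H+]² + 0.0012·[H+] − 5.28e-05 = 0.
[H+] = [−0.0012 + √(0.0012² + 0.000211)]/2 = 6.69 × 10^-3 M
pH = −log[H+] = −log(6.69 × 10^-3) = 2.17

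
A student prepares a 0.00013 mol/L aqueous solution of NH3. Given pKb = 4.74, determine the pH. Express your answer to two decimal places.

NH3 + H2O ⇌ NH4+ + OH-
Kb = 10^(−4.74) = 1.82 × 10^-5
Kb = x²/(0.00013 − x) = 1.82 × 10^-5
The 5% rule fails; solving x² + Kb·x − Kb·C₀ = 0 exactly:
x = (−Kb + √(Kb² + 4·Kb·C₀))/2 = 4.04 × 10^-5 M
pOH = −log(4.04 × 10^-5) = 4.39; pH = 14.00 − 4.39 = 9.61

pH = 9.61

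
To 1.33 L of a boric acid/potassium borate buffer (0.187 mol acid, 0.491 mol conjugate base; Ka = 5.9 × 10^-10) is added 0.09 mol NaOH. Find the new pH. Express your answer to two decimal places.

After neutralization: n(B(OH)3) = 0.097 mol, n(B(OH)4-) = 0.581 mol.
pKa = −log(5.9 × 10^-10) = 9.229
Henderson–Hasselbalch with mole ratio 0.581/0.097: pH = 9.229 + (+0.777)

pH = 10.01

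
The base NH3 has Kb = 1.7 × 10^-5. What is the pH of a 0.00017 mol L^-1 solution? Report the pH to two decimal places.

NH3 + H2O ⇌ NH4+ + OH-
From the ICE table, Kb = x²/(0.00017 − x) = 1.7 × 10^-5.
x is not negligible relative to C₀; solve x² + 1.7e-05·x − 2.89e-09 = 0.
x = [−1.7e-05 + √(1.7e-05² + 1.16e-08)]/2 = 4.59 × 10^-5 M
pOH = 4.34, so pH = 14.00 − pOH = 9.66

pH = 9.66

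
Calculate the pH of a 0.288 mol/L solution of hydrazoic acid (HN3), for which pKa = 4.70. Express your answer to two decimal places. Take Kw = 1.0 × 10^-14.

HN3 ⇌ N3- + H+
Ka = 10^(−4.70) = 2.00 × 10^-5
Ka = x²/(0.288 − x) = 2.00 × 10^-5
Assume x ≪ 0.288: x ≈ √(2.00 × 10^-5 × 0.288) = 2.40 × 10^-3 M
Check: 0.83% ionized — well under 5%, approximation valid.
pH = −log(2.40 × 10^-3) = 2.62

pH = 2.62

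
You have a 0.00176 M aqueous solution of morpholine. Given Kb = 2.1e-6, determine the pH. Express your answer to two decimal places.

pH = 9.78

C4H8ONH + H2O ⇌ C4H8ONH2+ + OH-
Let x = [OH-] at equilibrium. Kb = x²/(0.00176 − x).
Neglecting x in the denominator: x = √(2.1 × 10^-6 × 0.00176) = 6.08 × 10^-5 M
Check: 3.5% ionized — well under 5%, approximation valid.
pOH = −log(6.08 × 10^-5) = 4.22; pH = 14.00 − 4.22 = 9.78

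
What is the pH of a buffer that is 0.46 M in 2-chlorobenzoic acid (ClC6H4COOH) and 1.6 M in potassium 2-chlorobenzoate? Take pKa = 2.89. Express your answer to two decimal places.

pH = 3.43

Using pH = pKa + log([base]/[acid]) with [base]/[acid] = 1.6/0.46:
pH = 2.89 + (+0.541) = 3.43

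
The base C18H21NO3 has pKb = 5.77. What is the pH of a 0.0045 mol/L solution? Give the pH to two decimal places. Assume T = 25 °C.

pH = 9.94

C18H21NO3 + H2O ⇌ C18H22NO3+ + OH-
Kb = 10^(−5.77) = 1.70 × 10^-6
Kb = [OH-]²/(0.0045 − [OH-]) = 1.70 × 10^-6
Neglecting [OH-] in the denominator: [OH-] = √(1.70 × 10^-6 × 0.0045) = 8.75 × 10^-5 M
Check: 1.9% ionized — well under 5%, approximation valid.
pOH = −log(8.75 × 10^-5) = 4.06; pH = 14.00 − 4.06 = 9.94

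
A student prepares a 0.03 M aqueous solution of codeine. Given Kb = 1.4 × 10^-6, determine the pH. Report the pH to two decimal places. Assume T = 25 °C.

C18H21NO3 + H2O ⇌ C18H22NO3+ + OH-
Kb = x²/(0.03 − x) = 1.4 × 10^-6
Since Kb ≪ C₀, x ≈ √(Kb·C₀) = 2.05 × 10^-4 M.
Check: 0.68% ionized — well under 5%, approximation valid.
pOH = 3.69, so pH = 14.00 − pOH = 10.31

pH = 10.31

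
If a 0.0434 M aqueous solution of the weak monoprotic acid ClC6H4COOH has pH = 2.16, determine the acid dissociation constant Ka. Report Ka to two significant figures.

[H+] = 10^(-2.16) = 6.92 × 10^-3 M
At equilibrium [HA] = 0.0434 − 6.92 × 10^-3 = 3.65 × 10^-2 M
Ka = [H+][A-]/[HA] = (6.92 × 10^-3)² / 3.65 × 10^-2 = 1.3 × 10^-3

Ka = 1.3 × 10^-3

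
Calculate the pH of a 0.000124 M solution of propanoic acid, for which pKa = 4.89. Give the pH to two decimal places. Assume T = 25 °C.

pH = 4.47

CH3CH2COOH ⇌ CH3CH2COO- + H+
Ka = 10^(−4.89) = 1.29 × 10^-5
From the ICE table, Ka = [H+]²/(0.000124 − [H+]) = 1.29 × 10^-5.
[H+] is not negligible relative to C₀; solve [H+]² + 1.29e-05·[H+] − 1.6e-09 = 0.
[H+] = [−1.29e-05 + √(1.29e-05² + 6.4e-09)]/2 = 3.41 × 10^-5 M
pH = −log[H+] = −log(3.41 × 10^-5) = 4.47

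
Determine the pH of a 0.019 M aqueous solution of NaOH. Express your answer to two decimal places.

NaOH is a strong base; [OH-] = 0.019 M.
pOH = -log(0.019) = 1.72
pH = 14.00 - 1.72 = 12.28

pH = 12.28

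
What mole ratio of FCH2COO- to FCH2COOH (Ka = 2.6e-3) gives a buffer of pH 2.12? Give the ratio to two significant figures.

pKa = -log(2.6 × 10^-3) = 2.585
pH = pKa + log(r) ⇒ log(r) = 2.12 − 2.585 = -0.465
r = [FCH2COO-]/[FCH2COOH] = 10^(-0.465) = 0.343

ratio = 0.34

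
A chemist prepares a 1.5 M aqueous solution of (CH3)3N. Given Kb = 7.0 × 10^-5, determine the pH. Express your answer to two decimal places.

(CH3)3N + H2O ⇌ (CH3)3NH+ + OH-
Kb = [OH-]²/(1.5 − [OH-]) = 7.0 × 10^-5
Since Kb ≪ C₀, [OH-] ≈ √(Kb·C₀) = 1.02 × 10^-2 M.
([OH-]/C₀ = 0.68% < 5%, so the approximation holds.)
pOH = 1.99, so pH = 14.00 − pOH = 12.01

pH = 12.01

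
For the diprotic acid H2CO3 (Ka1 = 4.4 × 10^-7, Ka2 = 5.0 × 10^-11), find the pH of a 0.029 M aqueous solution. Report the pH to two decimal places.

pH = 3.95

Ka1 ≫ Ka2, so treat the first dissociation as the only significant source of H+.
Ka1 = x²/(0.029 − x) = 4.4 × 10^-7
x ≈ √(4.4 × 10^-7 × 0.029) = 1.13 × 10^-4 M
pH = −log(1.13 × 10^-4) = 3.95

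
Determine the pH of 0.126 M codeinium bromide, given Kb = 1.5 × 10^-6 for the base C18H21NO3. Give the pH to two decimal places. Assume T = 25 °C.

C18H22NO3+ is the conjugate acid of the weak base C18H21NO3.
Ka = Kw/Kb = 1.0×10^-14 / 1.5 × 10^-6 = 6.67 × 10^-9
Ka = x²/(0.126 − x) = 6.67 × 10^-9
Neglecting x in the denominator: x = √(6.67 × 10^-9 × 0.126) = 2.90 × 10^-5 M
pH = −log(2.90 × 10^-5) = 4.54

pH = 4.54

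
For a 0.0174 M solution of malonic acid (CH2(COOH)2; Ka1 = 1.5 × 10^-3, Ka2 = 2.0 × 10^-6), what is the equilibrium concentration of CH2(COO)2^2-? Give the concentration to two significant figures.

First ionization gives [H+] ≈ [CH2(COOH)COO-] = 4.41 × 10^-3 M.
Second step: Ka2 = [H+][CH2(COO)2^2-]/[CH2(COOH)COO-] ≈ [CH2(COO)2^2-] (since [H+] ≈ [CH2(COOH)COO-]).
So [CH2(COO)2^2-] ≈ Ka2.

2.0 × 10^-6 M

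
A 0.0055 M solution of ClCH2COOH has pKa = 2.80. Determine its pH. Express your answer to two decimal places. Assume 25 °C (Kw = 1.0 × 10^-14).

pH = 2.65

ClCH2COOH ⇌ ClCH2COO- + H+
Ka = 10^(−2.80) = 1.58 × 10^-3
From the ICE table, Ka = [H+]²/(0.0055 − [H+]) = 1.58 × 10^-3.
Here C₀/Ka ≈ 3.48, so the small-[H+] approximation fails. Use the quadratic:
[H+] = (−Ka + √(Ka² + 4·Ka·C₀))/2 = 2.26 × 10^-3 M
pH = −log[H+] = −log(2.26 × 10^-3) = 2.65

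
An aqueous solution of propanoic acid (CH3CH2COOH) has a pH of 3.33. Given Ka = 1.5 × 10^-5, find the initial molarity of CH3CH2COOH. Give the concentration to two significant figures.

C₀ = 1.5 × 10^-2 M

[H+] = 10^(-3.33) = 4.68 × 10^-4 M = x
Ka = x²/(C₀ − x) ⇒ C₀ = x + x²/Ka
C₀ = 4.68 × 10^-4 + (4.68 × 10^-4)²/(1.5 × 10^-5) = 1.51 × 10^-2 M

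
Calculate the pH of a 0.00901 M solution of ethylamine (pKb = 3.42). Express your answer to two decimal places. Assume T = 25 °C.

C2H5NH2 + H2O ⇌ C2H5NH3+ + OH-
Kb = 10^(−3.42) = 3.80 × 10^-4
From the ICE table, Kb = x²/(0.00901 − x) = 3.80 × 10^-4.
The 5% rule fails; solving x² + Kb·x − Kb·C₀ = 0 exactly:
x = (−Kb + √(Kb² + 4·Kb·C₀))/2 = 1.67 × 10^-3 M
pOH = −log(1.67 × 10^-3) = 2.78; pH = 14.00 − 2.78 = 11.22

pH = 11.22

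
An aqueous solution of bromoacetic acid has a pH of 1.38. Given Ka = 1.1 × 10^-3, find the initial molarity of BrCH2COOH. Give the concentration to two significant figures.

[H+] = 10^(-1.38) = 4.17 × 10^-2 M = x
Ka = x²/(C₀ − x) ⇒ C₀ = x + x²/Ka
C₀ = 4.17 × 10^-2 + (4.17 × 10^-2)²/(1.1 × 10^-3) = 1.62 M

C₀ = 1.6 M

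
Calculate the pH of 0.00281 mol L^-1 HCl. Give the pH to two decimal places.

pH = 2.55

HCl is a strong acid and dissociates completely, so [H+] = 0.00281 M.
pH = -log(0.00281) = 2.55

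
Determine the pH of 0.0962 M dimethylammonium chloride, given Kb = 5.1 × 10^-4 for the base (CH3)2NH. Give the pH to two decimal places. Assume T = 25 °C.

pH = 5.86

(CH3)2NH2+ is the conjugate acid of the weak base (CH3)2NH.
Ka = Kw/Kb = 1.0×10^-14 / 5.1 × 10^-4 = 1.96 × 10^-11
Let x = [H+] at equilibrium. Ka = x²/(0.0962 − x).
Assume x ≪ 0.0962: x ≈ √(1.96 × 10^-11 × 0.0962) = 1.37 × 10^-6 M
(x/C₀ = 0.0014% < 5%, so the approximation holds.)
pH = −log(1.37 × 10^-6) = 5.86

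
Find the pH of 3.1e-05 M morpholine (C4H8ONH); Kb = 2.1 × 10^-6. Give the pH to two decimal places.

pH = 8.85

C4H8ONH + H2O ⇌ C4H8ONH2+ + OH-
Kb = [OH-]²/(3.1e-05 − [OH-]) = 2.1 × 10^-6
[OH-] is not negligible relative to C₀; solve [OH-]² + 2.1e-06·[OH-] − 6.51e-11 = 0.
[OH-] = [−2.1e-06 + √(2.1e-06² + 2.6e-10)]/2 = 7.09 × 10^-6 M
pOH = 5.15, so pH = 14.00 − pOH = 8.85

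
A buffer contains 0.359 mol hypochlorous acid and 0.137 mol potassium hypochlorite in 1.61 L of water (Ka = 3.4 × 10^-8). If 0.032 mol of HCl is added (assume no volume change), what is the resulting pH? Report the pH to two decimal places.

Added H+ converts OCl- to HOCl: HOCl → 0.391 mol, OCl- → 0.105 mol.
pKa = −log(3.4 × 10^-8) = 7.469
Henderson–Hasselbalch with mole ratio 0.105/0.391: pH = 7.469 + (-0.571)

pH = 6.90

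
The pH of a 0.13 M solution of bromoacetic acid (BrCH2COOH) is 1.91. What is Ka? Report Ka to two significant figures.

Ka = 1.3 × 10^-3

[H+] = 10^(-1.91) = 1.23 × 10^-2 M
At equilibrium [HA] = 0.13 − 1.23 × 10^-2 = 1.18 × 10^-1 M
Ka = [H+][A-]/[HA] = (1.23 × 10^-2)² / 1.18 × 10^-1 = 1.3 × 10^-3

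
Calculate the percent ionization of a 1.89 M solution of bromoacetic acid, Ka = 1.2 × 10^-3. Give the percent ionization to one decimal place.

BrCH2COOH ⇌ BrCH2COO- + H+; let x = [H+] at equilibrium.
x ≈ √(Ka·C₀) = √(1.2 × 10^-3 × 1.89) = 4.76 × 10^-2 M
% ionization = x/C₀ × 100% = 4.76 × 10^-2/1.89 × 100% = 2.5%

2.5%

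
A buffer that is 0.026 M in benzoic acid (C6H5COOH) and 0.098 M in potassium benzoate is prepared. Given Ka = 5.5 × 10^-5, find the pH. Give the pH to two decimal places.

pKa = −log(5.5 × 10^-5) = 4.260
pH = pKa + log([A⁻]/[HA]) = 4.260 + log(0.098/0.026)
pH = 4.260 + (+0.576) = 4.84

pH = 4.84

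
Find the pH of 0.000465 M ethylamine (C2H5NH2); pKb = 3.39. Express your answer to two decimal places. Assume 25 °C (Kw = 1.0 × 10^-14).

pH = 10.44

C2H5NH2 + H2O ⇌ C2H5NH3+ + OH-
Kb = 10^(−3.39) = 4.07 × 10^-4
From the ICE table, Kb = [OH-]²/(0.000465 − [OH-]) = 4.07 × 10^-4.
Here C₀/Kb ≈ 1.14, so the small-[OH-] approximation fails. Use the quadratic:
[OH-] = [−0.000407 + √(0.000407² + 7.57e-07)]/2 = 2.77 × 10^-4 M
pOH = −log(2.77 × 10^-4) = 3.56; pH = 14.00 − 3.56 = 10.44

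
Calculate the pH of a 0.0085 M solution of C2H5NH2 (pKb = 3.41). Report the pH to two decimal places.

C2H5NH2 + H2O ⇌ C2H5NH3+ + OH-
Kb = 10^(−3.41) = 3.89 × 10^-4
Let x = [OH-] at equilibrium. Kb = x²/(0.0085 − x).
x is not negligible relative to C₀; solve x² + 0.000389·x − 3.31e-06 = 0.
x = [−0.000389 + √(0.000389² + 1.32e-05)]/2 = 1.63 × 10^-3 M
pOH = 2.79, so pH = 14.00 − pOH = 11.21

pH = 11.21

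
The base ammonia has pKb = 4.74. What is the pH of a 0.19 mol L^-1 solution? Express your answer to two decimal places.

NH3 + H2O ⇌ NH4+ + OH-
Kb = 10^(−4.74) = 1.82 × 10^-5
From the ICE table, Kb = [OH-]²/(0.19 − [OH-]) = 1.82 × 10^-5.
Assume [OH-] ≪ 0.19: [OH-] ≈ √(1.82 × 10^-5 × 0.19) = 1.86 × 10^-3 M
Check: 0.98% ionized — well under 5%, approximation valid.
pOH = −log(1.86 × 10^-3) = 2.73; pH = 14.00 − 2.73 = 11.27

pH = 11.27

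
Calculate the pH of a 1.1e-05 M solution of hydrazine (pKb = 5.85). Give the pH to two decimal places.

pH = 8.52

N2H4 + H2O ⇌ N2H5+ + OH-
Kb = 10^(−5.85) = 1.41 × 10^-6
Kb = [OH-]²/(1.1e-05 − [OH-]) = 1.41 × 10^-6
Here C₀/Kb ≈ 7.8, so the small-[OH-] approximation fails. Use the quadratic:
[OH-] = (−Kb + √(Kb² + 4·Kb·C₀))/2 = 3.30 × 10^-6 M
pOH = −log(3.30 × 10^-6) = 5.48; pH = 14.00 − 5.48 = 8.52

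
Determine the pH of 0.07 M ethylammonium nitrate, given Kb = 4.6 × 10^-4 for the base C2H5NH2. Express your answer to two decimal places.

pH = 5.91

C2H5NH3+ is the conjugate acid of the weak base C2H5NH2.
Ka = Kw/Kb = 1.0×10^-14 / 4.6 × 10^-4 = 2.17 × 10^-11
From the ICE table, Ka = [H+]²/(0.07 − [H+]) = 2.17 × 10^-11.
Neglecting [H+] in the denominator: [H+] = √(2.17 × 10^-11 × 0.07) = 1.23 × 10^-6 M
Check: 0.0018% ionized — well under 5%, approximation valid.
pH = −log[H+] = −log(1.23 × 10^-6) = 5.91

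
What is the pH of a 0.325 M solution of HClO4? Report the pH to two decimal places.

HClO4 is a strong acid and dissociates completely, so [H+] = 0.325 M.
pH = -log(0.325) = 0.49

pH = 0.49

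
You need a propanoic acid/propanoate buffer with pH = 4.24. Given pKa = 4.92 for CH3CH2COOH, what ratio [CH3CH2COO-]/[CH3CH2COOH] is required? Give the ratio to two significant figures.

pH = pKa + log(r) ⇒ log(r) = 4.24 − 4.92 = -0.68
r = [CH3CH2COO-]/[CH3CH2COOH] = 10^(-0.68) = 0.209

ratio = 0.21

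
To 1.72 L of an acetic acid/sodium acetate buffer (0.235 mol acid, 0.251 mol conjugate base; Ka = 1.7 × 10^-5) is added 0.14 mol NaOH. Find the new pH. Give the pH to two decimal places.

pH = 5.38

OH- converts CH3COOH to CH3COO-: CH3COOH → 0.095 mol, CH3COO- → 0.391 mol.
pKa = −log(1.7 × 10^-5) = 4.770
Henderson–Hasselbalch with mole ratio 0.391/0.095: pH = 4.770 + (+0.614)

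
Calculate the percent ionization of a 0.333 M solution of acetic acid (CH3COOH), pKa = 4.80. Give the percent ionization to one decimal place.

0.7%

CH3COOH ⇌ CH3COO- + H+; let x = [H+] at equilibrium.
Ka = 10^(−4.80) = 1.58 × 10^-5
x ≈ √(Ka·C₀) = √(1.58 × 10^-5 × 0.333) = 2.29 × 10^-3 M
Fraction ionized = 2.29 × 10^-3 / 0.333 = 0.0069 → 0.7%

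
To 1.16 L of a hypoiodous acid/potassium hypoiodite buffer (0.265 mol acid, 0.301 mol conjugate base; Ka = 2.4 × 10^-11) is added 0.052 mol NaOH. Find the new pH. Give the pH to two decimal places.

OH- converts HOI to OI-: HOI → 0.213 mol, OI- → 0.353 mol.
pKa = −log(2.4 × 10^-11) = 10.620
pH = pKa + log(n_OI-/n_HOI) = 10.620 + log(0.353/0.213) = 10.620 + (+0.219)

pH = 10.84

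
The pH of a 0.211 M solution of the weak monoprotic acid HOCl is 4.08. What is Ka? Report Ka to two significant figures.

[H+] = 10^(-4.08) = 8.32 × 10^-5 M
At equilibrium [HA] = 0.211 − 8.32 × 10^-5 = 2.11 × 10^-1 M
Ka = [H+][A-]/[HA] = (8.32 × 10^-5)² / 2.11 × 10^-1 = 3.3 × 10^-8

Ka = 3.3 × 10^-8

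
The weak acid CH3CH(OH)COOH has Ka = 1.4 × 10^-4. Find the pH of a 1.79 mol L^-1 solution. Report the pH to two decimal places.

pH = 1.80

CH3CH(OH)COOH ⇌ CH3CH(OH)COO- + H+
From the ICE table, Ka = x²/(1.79 − x) = 1.4 × 10^-4.
Assume x ≪ 1.79: x ≈ √(1.4 × 10^-4 × 1.79) = 1.58 × 10^-2 M
pH = −log[H+] = −log(1.58 × 10^-2) = 1.80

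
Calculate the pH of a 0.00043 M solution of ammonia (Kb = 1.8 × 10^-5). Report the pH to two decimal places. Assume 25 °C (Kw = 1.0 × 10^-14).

NH3 + H2O ⇌ NH4+ + OH-
From the ICE table, Kb = x²/(0.00043 − x) = 1.8 × 10^-5.
The 5% rule fails; solving x² + Kb·x − Kb·C₀ = 0 exactly:
x = [−1.8e-05 + √(1.8e-05² + 3.1e-08)]/2 = 7.94 × 10^-5 M
pOH = 4.10, so pH = 14.00 − pOH = 9.90

pH = 9.90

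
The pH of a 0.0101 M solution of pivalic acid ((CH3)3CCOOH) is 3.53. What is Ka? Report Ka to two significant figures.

[H+] = 10^(-3.53) = 2.95 × 10^-4 M
At equilibrium [HA] = 0.0101 − 2.95 × 10^-4 = 9.80 × 10^-3 M
Ka = [H+][A-]/[HA] = (2.95 × 10^-4)² / 9.80 × 10^-3 = 8.9 × 10^-6

Ka = 8.9 × 10^-6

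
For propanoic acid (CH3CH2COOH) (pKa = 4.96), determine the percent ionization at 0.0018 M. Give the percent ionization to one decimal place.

7.5%

CH3CH2COOH ⇌ CH3CH2COO- + H+; let x = [H+] at equilibrium.
Ka = 10^(−4.96) = 1.10 × 10^-5
Solve x² + 1.1e-05x − 1.98e-08 = 0 → x = 1.35 × 10^-4 M
% ionization = x/C₀ × 100% = 1.35 × 10^-4/0.0018 × 100% = 7.5%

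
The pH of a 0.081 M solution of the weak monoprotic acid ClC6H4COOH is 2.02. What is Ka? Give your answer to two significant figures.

Ka = 1.3 × 10^-3

[H+] = 10^(-2.02) = 9.55 × 10^-3 M
At equilibrium [HA] = 0.081 − 9.55 × 10^-3 = 7.14 × 10^-2 M
Ka = [H+][A-]/[HA] = (9.55 × 10^-3)² / 7.14 × 10^-2 = 1.3 × 10^-3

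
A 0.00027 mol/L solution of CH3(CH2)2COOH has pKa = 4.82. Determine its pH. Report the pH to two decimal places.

pH = 4.25

CH3(CH2)2COOH ⇌ CH3(CH2)2COO- + H+
Ka = 10^(−4.82) = 1.51 × 10^-5
From the ICE table, Ka = [H+]²/(0.00027 − [H+]) = 1.51 × 10^-5.
Here C₀/Ka ≈ 17.9, so the small-[H+] approximation fails. Use the quadratic:
[H+] = (−Ka + √(Ka² + 4·Ka·C₀))/2 = 5.67 × 10^-5 M
pH = −log[H+] = −log(5.67 × 10^-5) = 4.25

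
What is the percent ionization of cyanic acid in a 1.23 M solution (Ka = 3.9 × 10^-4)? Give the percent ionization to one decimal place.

HOCN ⇌ OCN- + H+; let x = [H+] at equilibrium.
x ≈ √(Ka·C₀) = √(3.9 × 10^-4 × 1.23) = 2.19 × 10^-2 M
% ionization = x/C₀ × 100% = 2.19 × 10^-2/1.23 × 100% = 1.8%

1.8%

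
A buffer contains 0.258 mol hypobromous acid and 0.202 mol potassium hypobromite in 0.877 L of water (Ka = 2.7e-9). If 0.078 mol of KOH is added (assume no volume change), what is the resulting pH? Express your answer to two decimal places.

OH- converts HOBr to OBr-: HOBr → 0.18 mol, OBr- → 0.28 mol.
pKa = −log(2.7 × 10^-9) = 8.569
pH = pKa + log(n_OBr-/n_HOBr) = 8.569 + log(0.28/0.18) = 8.569 + (+0.192)

pH = 8.76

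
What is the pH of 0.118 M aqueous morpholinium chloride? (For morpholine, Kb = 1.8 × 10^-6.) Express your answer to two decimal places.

pH = 4.59

C4H8ONH2+ is the conjugate acid of the weak base C4H8ONH.
Ka = Kw/Kb = 1.0×10^-14 / 1.8 × 10^-6 = 5.56 × 10^-9
Let x = [H+] at equilibrium. Ka = x²/(0.118 − x).
Neglecting x in the denominator: x = √(5.56 × 10^-9 × 0.118) = 2.56 × 10^-5 M
pH = −log(2.56 × 10^-5) = 4.59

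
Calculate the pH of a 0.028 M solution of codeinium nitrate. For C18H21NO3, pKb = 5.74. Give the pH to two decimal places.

pH = 4.91

C18H22NO3+ is the conjugate acid of the weak base C18H21NO3.
Kb = 10^(−5.74) = 1.82 × 10^-6
Ka = Kw/Kb = 1.0×10^-14 / 1.82 × 10^-6 = 5.49 × 10^-9
Let x = [H+] at equilibrium. Ka = x²/(0.028 − x).
Neglecting x in the denominator: x = √(5.49 × 10^-9 × 0.028) = 1.24 × 10^-5 M
Check: 0.044% ionized — well under 5%, approximation valid.
pH = −log[H+] = −log(1.24 × 10^-5) = 4.91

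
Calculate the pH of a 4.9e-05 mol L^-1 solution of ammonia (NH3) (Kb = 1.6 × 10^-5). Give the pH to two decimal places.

pH = 9.32

NH3 + H2O ⇌ NH4+ + OH-
Let x = [OH-] at equilibrium. Kb = x²/(4.9e-05 − x).
Here C₀/Kb ≈ 3.06, so the small-x approximation fails. Use the quadratic:
x = [−1.6e-05 + √(1.6e-05² + 3.14e-09)]/2 = 2.11 × 10^-5 M
pOH = −log(2.11 × 10^-5) = 4.68; pH = 14.00 − 4.68 = 9.32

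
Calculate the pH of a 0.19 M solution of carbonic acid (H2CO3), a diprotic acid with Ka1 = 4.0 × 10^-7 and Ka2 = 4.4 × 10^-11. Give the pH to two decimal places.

pH = 3.56

Since Ka1 ≫ Ka2, the first ionization dominates [H+].
Ka1 = x²/(0.19 − x) = 4.0 × 10^-7
x ≈ √(4.0 × 10^-7 × 0.19) = 2.76 × 10^-4 M
pH = −log(2.76 × 10^-4) = 3.56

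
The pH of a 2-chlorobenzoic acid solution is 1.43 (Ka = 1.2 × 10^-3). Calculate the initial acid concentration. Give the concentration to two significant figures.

C₀ = 1.2 M

[H+] = 10^(-1.43) = 3.72 × 10^-2 M = x
Ka = x²/(C₀ − x) ⇒ C₀ = x + x²/Ka
C₀ = 3.72 × 10^-2 + (3.72 × 10^-2)²/(1.2 × 10^-3) = 1.19 M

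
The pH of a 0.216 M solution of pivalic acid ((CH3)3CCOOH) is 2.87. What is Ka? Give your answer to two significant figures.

Ka = 8.5 × 10^-6

[H+] = 10^(-2.87) = 1.35 × 10^-3 M
At equilibrium [HA] = 0.216 − 1.35 × 10^-3 = 2.15 × 10^-1 M
Ka = [H+][A-]/[HA] = (1.35 × 10^-3)² / 2.15 × 10^-1 = 8.5 × 10^-6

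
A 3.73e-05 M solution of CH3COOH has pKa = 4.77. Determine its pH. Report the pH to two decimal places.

CH3COOH ⇌ CH3COO- + H+
Ka = 10^(−4.77) = 1.70 × 10^-5
From the ICE table, Ka = x²/(3.73e-05 − x) = 1.70 × 10^-5.
Here C₀/Ka ≈ 2.19, so the small-x approximation fails. Use the quadratic:
x = [−1.7e-05 + √(1.7e-05² + 2.54e-09)]/2 = 1.81 × 10^-5 M
pH = −log(1.81 × 10^-5) = 4.74

pH = 4.74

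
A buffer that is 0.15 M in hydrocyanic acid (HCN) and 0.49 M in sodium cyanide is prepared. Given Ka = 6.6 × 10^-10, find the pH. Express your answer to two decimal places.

pKa = −log(6.6 × 10^-10) = 9.180
Henderson–Hasselbalch: pH = pKa + log([CN-]/[HCN]) = 9.180 + log(0.49/0.15)
pH = 9.180 + (+0.514) = 9.69

pH = 9.69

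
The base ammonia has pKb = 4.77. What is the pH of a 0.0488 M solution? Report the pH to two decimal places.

pH = 10.96

NH3 + H2O ⇌ NH4+ + OH-
Kb = 10^(−4.77) = 1.70 × 10^-5
Let x = [OH-] at equilibrium. Kb = x²/(0.0488 − x).
Assume x ≪ 0.0488: x ≈ √(1.70 × 10^-5 × 0.0488) = 9.11 × 10^-4 M
(x/C₀ = 1.9% < 5%, so the approximation holds.)
pOH = 3.04, so pH = 14.00 − pOH = 10.96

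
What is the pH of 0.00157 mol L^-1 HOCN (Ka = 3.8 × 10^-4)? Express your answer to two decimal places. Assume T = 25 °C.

pH = 3.22

HOCN ⇌ OCN- + H+
From the ICE table, Ka = [H+]²/(0.00157 − [H+]) = 3.8 × 10^-4.
The 5% rule fails; solving [H+]² + Ka·[H+] − Ka·C₀ = 0 exactly:
[H+] = [−0.00038 + √(0.00038² + 2.39e-06)]/2 = 6.05 × 10^-4 M
pH = −log(6.05 × 10^-4) = 3.22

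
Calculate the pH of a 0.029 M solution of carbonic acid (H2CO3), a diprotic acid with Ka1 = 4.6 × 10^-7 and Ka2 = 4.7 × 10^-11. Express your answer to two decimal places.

Since Ka1 ≫ Ka2, the first ionization dominates [H+].
Ka1 = x²/(0.029 − x) = 4.6 × 10^-7
x ≈ √(4.6 × 10^-7 × 0.029) = 1.15 × 10^-4 M
pH = −log(1.15 × 10^-4) = 3.94

pH = 3.94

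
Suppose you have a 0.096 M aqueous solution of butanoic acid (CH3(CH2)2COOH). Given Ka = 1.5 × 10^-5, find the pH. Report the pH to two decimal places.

pH = 2.92

CH3(CH2)2COOH ⇌ CH3(CH2)2COO- + H+
Ka = [H+]²/(0.096 − [H+]) = 1.5 × 10^-5
Assume [H+] ≪ 0.096: [H+] ≈ √(1.5 × 10^-5 × 0.096) = 1.20 × 10^-3 M
([H+]/C₀ = 1.2% < 5%, so the approximation holds.)
pH = −log[H+] = −log(1.20 × 10^-3) = 2.92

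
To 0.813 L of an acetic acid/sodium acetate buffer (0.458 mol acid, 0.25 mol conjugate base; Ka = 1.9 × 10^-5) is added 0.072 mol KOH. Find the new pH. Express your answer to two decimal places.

pH = 4.64

After neutralization: n(CH3COOH) = 0.386 mol, n(CH3COO-) = 0.322 mol.
pKa = −log(1.9 × 10^-5) = 4.721
Henderson–Hasselbalch with mole ratio 0.322/0.386: pH = 4.721 + (-0.079)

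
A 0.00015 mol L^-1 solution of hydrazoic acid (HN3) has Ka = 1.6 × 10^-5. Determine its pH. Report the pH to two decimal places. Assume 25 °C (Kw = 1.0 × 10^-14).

pH = 4.38

HN3 ⇌ N3- + H+
From the ICE table, Ka = [H+]²/(0.00015 − [H+]) = 1.6 × 10^-5.
Here C₀/Ka ≈ 9.38, so the small-[H+] approximation fails. Use the quadratic:
[H+] = (−Ka + √(Ka² + 4·Ka·C₀))/2 = 4.16 × 10^-5 M
pH = −log[H+] = −log(4.16 × 10^-5) = 4.38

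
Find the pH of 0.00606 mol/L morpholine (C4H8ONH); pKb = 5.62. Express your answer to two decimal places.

pH = 10.08

C4H8ONH + H2O ⇌ C4H8ONH2+ + OH-
Kb = 10^(−5.62) = 2.40 × 10^-6
Kb = [OH-]²/(0.00606 − [OH-]) = 2.40 × 10^-6
Since Kb ≪ C₀, [OH-] ≈ √(Kb·C₀) = 1.21 × 10^-4 M.
Check: 2% ionized — well under 5%, approximation valid.
pOH = −log(1.21 × 10^-4) = 3.92; pH = 14.00 − 3.92 = 10.08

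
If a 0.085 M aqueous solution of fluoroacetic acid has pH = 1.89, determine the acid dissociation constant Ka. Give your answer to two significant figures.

[H+] = 10^(-1.89) = 1.29 × 10^-2 M
At equilibrium [HA] = 0.085 − 1.29 × 10^-2 = 7.21 × 10^-2 M
Ka = [H+][A-]/[HA] = (1.29 × 10^-2)² / 7.21 × 10^-2 = 2.3 × 10^-3

Ka = 2.3 × 10^-3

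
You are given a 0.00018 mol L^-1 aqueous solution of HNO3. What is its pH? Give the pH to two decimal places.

pH = 3.74

HNO3 is a strong acid and dissociates completely, so [H+] = 0.00018 M.
pH = -log(0.00018) = 3.74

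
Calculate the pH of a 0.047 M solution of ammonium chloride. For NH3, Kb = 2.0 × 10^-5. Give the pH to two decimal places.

NH4+ is the conjugate acid of the weak base NH3.
Ka = Kw/Kb = 1.0×10^-14 / 2.0 × 10^-5 = 5.00 × 10^-10
Let x = [H+] at equilibrium. Ka = x²/(0.047 − x).
Since Ka ≪ C₀, x ≈ √(Ka·C₀) = 4.85 × 10^-6 M.
Check: 0.01% ionized — well under 5%, approximation valid.
pH = −log[H+] = −log(4.85 × 10^-6) = 5.31

pH = 5.31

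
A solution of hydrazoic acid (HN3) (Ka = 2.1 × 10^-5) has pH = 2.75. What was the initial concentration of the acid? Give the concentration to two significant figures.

C₀ = 1.5 × 10^-1 M

[H+] = 10^(-2.75) = 1.78 × 10^-3 M = x
Ka = x²/(C₀ − x) ⇒ C₀ = x + x²/Ka
C₀ = 1.78 × 10^-3 + (1.78 × 10^-3)²/(2.1 × 10^-5) = 1.53 × 10^-1 M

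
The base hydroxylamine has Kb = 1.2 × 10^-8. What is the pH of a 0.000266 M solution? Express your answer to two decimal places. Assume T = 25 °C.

NH2OH + H2O ⇌ NH3OH+ + OH-
From the ICE table, Kb = [OH-]²/(0.000266 − [OH-]) = 1.2 × 10^-8.
Assume [OH-] ≪ 0.000266: [OH-] ≈ √(1.2 × 10^-8 × 0.000266) = 1.79 × 10^-6 M
pOH = −log(1.79 × 10^-6) = 5.75; pH = 14.00 − 5.75 = 8.25

pH = 8.25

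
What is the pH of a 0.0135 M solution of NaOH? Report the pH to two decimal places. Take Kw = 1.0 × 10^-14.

pH = 12.13

NaOH is a strong base; [OH-] = 0.0135 M.
pOH = -log(0.0135) = 1.87
pH = 14.00 - 1.87 = 12.13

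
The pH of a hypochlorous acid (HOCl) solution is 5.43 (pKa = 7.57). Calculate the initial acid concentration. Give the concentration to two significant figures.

C₀ = 5.2 × 10^-4 M

[H+] = 10^(-5.43) = 3.72 × 10^-6 M = x
Ka = 10^(−7.57) = 2.69 × 10^-8
Ka = x²/(C₀ − x) ⇒ C₀ = x + x²/Ka
C₀ = 3.72 × 10^-6 + (3.72 × 10^-6)²/(2.69 × 10^-8) = 5.18 × 10^-4 M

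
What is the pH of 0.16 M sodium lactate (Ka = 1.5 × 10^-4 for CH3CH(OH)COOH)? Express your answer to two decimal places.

pH = 8.51

CH3CH(OH)COO- is the conjugate base of the weak acid CH3CH(OH)COOH.
Kb = Kw/Ka = 1.0×10^-14 / 1.5 × 10^-4 = 6.67 × 10^-11
Kb = x²/(0.16 − x) = 6.67 × 10^-11
Neglecting x in the denominator: x = √(6.67 × 10^-11 × 0.16) = 3.27 × 10^-6 M
Check: 0.002% ionized — well under 5%, approximation valid.
pOH = −log(3.27 × 10^-6) = 5.49; pH = 14.00 − 5.49 = 8.51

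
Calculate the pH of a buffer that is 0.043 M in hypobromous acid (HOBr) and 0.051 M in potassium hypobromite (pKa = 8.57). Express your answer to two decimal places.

pH = pKa + log([A⁻]/[HA]) = 8.57 + log(0.051/0.043)
pH = 8.57 + (+0.074) = 8.64

pH = 8.64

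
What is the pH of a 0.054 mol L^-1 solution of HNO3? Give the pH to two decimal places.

HNO3 is a strong acid and dissociates completely, so [H+] = 0.054 M.
pH = -log(0.054) = 1.27

pH = 1.27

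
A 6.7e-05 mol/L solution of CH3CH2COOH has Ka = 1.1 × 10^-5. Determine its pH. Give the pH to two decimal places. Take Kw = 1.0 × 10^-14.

pH = 4.65

CH3CH2COOH ⇌ CH3CH2COO- + H+
Ka = [H+]²/(6.7e-05 − [H+]) = 1.1 × 10^-5
Here C₀/Ka ≈ 6.09, so the small-[H+] approximation fails. Use the quadratic:
[H+] = [−1.1e-05 + √(1.1e-05² + 2.95e-09)]/2 = 2.22 × 10^-5 M
pH = −log[H+] = −log(2.22 × 10^-5) = 4.65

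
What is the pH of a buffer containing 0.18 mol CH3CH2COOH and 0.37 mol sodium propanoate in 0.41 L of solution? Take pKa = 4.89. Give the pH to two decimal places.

Using pH = pKa + log([base]/[acid]) with [base]/[acid] = 0.37/0.18:
pH = 4.89 + (+0.313) = 5.20

pH = 5.20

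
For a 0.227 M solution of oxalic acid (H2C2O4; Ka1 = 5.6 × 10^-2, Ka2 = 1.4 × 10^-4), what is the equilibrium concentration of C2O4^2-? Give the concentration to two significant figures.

1.4 × 10^-4 M

First ionization gives [H+] ≈ [HC2O4-] = 8.82 × 10^-2 M.
Second step: Ka2 = [H+][C2O4^2-]/[HC2O4-] ≈ [C2O4^2-] (since [H+] ≈ [HC2O4-]).
So [C2O4^2-] ≈ Ka2.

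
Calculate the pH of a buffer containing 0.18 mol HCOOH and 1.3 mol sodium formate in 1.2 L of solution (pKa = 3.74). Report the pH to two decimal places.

Using pH = pKa + log([base]/[acid]) with [base]/[acid] = 1.3/0.18:
pH = 3.74 + (+0.859) = 4.60

pH = 4.60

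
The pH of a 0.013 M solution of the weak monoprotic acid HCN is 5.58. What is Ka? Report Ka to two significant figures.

Ka = 5.3 × 10^-10

[H+] = 10^(-5.58) = 2.63 × 10^-6 M
At equilibrium [HA] = 0.013 − 2.63 × 10^-6 = 1.30 × 10^-2 M
Ka = [H+][A-]/[HA] = (2.63 × 10^-6)² / 1.30 × 10^-2 = 5.3 × 10^-10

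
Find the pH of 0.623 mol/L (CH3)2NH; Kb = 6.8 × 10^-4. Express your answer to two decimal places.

(CH3)2NH + H2O ⇌ (CH3)2NH2+ + OH-
Let x = [OH-] at equilibrium. Kb = x²/(0.623 − x).
Neglecting x in the denominator: x = √(6.8 × 10^-4 × 0.623) = 2.06 × 10^-2 M
Check: 3.3% ionized — well under 5%, approximation valid.
pOH = 1.69, so pH = 14.00 − pOH = 12.31

pH = 12.31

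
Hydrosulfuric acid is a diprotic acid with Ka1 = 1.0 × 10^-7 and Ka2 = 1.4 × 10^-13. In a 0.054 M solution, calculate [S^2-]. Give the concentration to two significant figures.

First ionization gives [H+] ≈ [HS-] = 7.35 × 10^-5 M.
Second step: Ka2 = [H+][S^2-]/[HS-] ≈ [S^2-] (since [H+] ≈ [HS-]).
So [S^2-] ≈ Ka2.

1.4 × 10^-13 M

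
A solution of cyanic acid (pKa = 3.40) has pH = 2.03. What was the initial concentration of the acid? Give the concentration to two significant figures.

C₀ = 2.3 × 10^-1 M

[H+] = 10^(-2.03) = 9.33 × 10^-3 M = x
Ka = 10^(−3.40) = 3.98 × 10^-4
Ka = x²/(C₀ − x) ⇒ C₀ = x + x²/Ka
C₀ = 9.33 × 10^-3 + (9.33 × 10^-3)²/(3.98 × 10^-4) = 2.28 × 10^-1 M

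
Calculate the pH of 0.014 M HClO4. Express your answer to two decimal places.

pH = 1.85

HClO4 is a strong acid and dissociates completely, so [H+] = 0.014 M.
pH = -log(0.014) = 1.85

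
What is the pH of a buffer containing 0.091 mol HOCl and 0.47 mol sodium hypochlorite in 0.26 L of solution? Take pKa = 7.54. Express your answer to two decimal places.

Henderson–Hasselbalch: pH = pKa + log([OCl-]/[HOCl]) = 7.54 + log(0.47/0.091)
pH = 7.54 + (+0.713) = 8.25

pH = 8.25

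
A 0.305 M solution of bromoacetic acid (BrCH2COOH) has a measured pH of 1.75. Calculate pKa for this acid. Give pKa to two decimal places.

[H+] = 10^(-1.75) = 1.78 × 10^-2 M
At equilibrium [HA] = 0.305 − 1.78 × 10^-2 = 2.87 × 10^-1 M
Ka = [H+][A-]/[HA] = (1.78 × 10^-2)² / 2.87 × 10^-1 = 1.10 × 10^-3
pKa = -log(1.10 × 10^-3) = 2.96

pKa = 2.96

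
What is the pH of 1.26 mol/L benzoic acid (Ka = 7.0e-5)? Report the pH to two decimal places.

pH = 2.03

C6H5COOH ⇌ C6H5COO- + H+
From the ICE table, Ka = [H+]²/(1.26 − [H+]) = 7.0 × 10^-5.
Assume [H+] ≪ 1.26: [H+] ≈ √(7.0 × 10^-5 × 1.26) = 9.39 × 10^-3 M
Check: 0.75% ionized — well under 5%, approximation valid.
pH = −log(9.39 × 10^-3) = 2.03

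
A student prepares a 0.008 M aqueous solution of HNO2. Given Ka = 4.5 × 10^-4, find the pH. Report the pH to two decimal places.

HNO2 ⇌ NO2- + H+
From the ICE table, Ka = x²/(0.008 − x) = 4.5 × 10^-4.
The 5% rule fails; solving x² + Ka·x − Ka·C₀ = 0 exactly:
x = (−Ka + √(Ka² + 4·Ka·C₀))/2 = 1.69 × 10^-3 M
pH = −log[H+] = −log(1.69 × 10^-3) = 2.77

pH = 2.77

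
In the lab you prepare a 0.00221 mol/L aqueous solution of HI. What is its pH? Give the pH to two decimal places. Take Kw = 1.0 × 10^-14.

pH = 2.66

HI is a strong acid and dissociates completely, so [H+] = 0.00221 M.
pH = -log(0.00221) = 2.66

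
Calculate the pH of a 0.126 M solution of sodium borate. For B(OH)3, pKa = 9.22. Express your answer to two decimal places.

B(OH)4- is the conjugate base of the weak acid B(OH)3.
Ka = 10^(−9.22) = 6.03 × 10^-10
Kb = Kw/Ka = 1.0×10^-14 / 6.03 × 10^-10 = 1.66 × 10^-5
Kb = [OH-]²/(0.126 − [OH-]) = 1.66 × 10^-5
Assume [OH-] ≪ 0.126: [OH-] ≈ √(1.66 × 10^-5 × 0.126) = 1.45 × 10^-3 M
Check: 1.1% ionized — well under 5%, approximation valid.
pOH = 2.84, so pH = 14.00 − pOH = 11.16

pH = 11.16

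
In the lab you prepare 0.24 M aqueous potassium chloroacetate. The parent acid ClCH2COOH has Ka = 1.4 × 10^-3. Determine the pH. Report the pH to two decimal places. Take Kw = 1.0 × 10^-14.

ClCH2COO- is the conjugate base of the weak acid ClCH2COOH.
Kb = Kw/Ka = 1.0×10^-14 / 1.4 × 10^-3 = 7.14 × 10^-12
Kb = x²/(0.24 − x) = 7.14 × 10^-12
Since Kb ≪ C₀, x ≈ √(Kb·C₀) = 1.31 × 10^-6 M.
Check: 0.00055% ionized — well under 5%, approximation valid.
pOH = 5.88, so pH = 14.00 − pOH = 8.12

pH = 8.12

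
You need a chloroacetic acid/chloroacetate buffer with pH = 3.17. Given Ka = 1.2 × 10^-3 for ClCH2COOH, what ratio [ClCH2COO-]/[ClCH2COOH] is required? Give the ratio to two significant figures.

ratio = 1.8

pKa = -log(1.2 × 10^-3) = 2.921
pH = pKa + log(r) ⇒ log(r) = 3.17 − 2.921 = +0.249
r = [ClCH2COO-]/[ClCH2COOH] = 10^(+0.249) = 1.77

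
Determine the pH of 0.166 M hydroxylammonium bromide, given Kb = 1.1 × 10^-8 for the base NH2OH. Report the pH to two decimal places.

pH = 3.41

NH3OH+ is the conjugate acid of the weak base NH2OH.
Ka = Kw/Kb = 1.0×10^-14 / 1.1 × 10^-8 = 9.09 × 10^-7
From the ICE table, Ka = x²/(0.166 − x) = 9.09 × 10^-7.
Neglecting x in the denominator: x = √(9.09 × 10^-7 × 0.166) = 3.88 × 10^-4 M
(x/C₀ = 0.23% < 5%, so the approximation holds.)
pH = −log[H+] = −log(3.88 × 10^-4) = 3.41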